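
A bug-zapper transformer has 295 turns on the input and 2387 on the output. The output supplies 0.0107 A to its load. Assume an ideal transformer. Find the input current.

I_in ≈ 0.0866 A

For an ideal transformer I_in/I_out = N_out/N_in, so I_in = 0.0107 × 2387/295 = 0.0866 A.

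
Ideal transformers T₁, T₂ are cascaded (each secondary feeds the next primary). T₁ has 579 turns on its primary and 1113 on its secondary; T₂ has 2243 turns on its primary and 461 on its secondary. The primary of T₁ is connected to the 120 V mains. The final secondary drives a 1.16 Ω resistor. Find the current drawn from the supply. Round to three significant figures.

Secondary of T₁: V = 120.00 × 1113/579 = 230.67 V.
Secondary of T₂: V = 230.67 × 461/2243 = 47.410 V.
I_load = 47.410/1.16 = 40.871 A, so P_out = 47.410 × 40.871 = 1937.7 W.
All ideal ⇒ P_in = P_out, so I_supply = 1937.7/120 = 16.1 A.

I_supply ≈ 16.1 A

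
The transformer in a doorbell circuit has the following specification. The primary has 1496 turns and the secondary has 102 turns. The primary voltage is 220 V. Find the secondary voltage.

V_s/V_p = N_s/N_p, so V_s = 220 × 102/1496 = 15.0 V.

V_s ≈ 15.0 V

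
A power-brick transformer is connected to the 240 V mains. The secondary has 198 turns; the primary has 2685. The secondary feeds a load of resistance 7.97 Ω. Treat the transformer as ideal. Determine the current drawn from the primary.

I_p ≈ 0.164 A

V_s = V_p × N_s/N_p = 240 × 198/2685 = 17.698 V.
I_s = V_s/R = 17.698/7.97 = 2.2206 A.
For an ideal transformer I_p N_p = I_s N_s, so I_p = 2.2206 × 198/2685 = 0.164 A.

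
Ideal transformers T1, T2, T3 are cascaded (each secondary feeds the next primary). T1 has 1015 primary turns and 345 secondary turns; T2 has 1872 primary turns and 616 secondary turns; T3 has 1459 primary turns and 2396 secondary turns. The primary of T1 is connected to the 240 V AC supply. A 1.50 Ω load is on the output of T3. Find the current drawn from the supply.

Secondary of T1: V = 240.00 × 345/1015 = 81.576 V.
Secondary of T2: V = 81.576 × 616/1872 = 26.844 V.
Secondary of T3: V = 26.844 × 2396/1459 = 44.083 V.
I_load = 44.083/1.50 = 29.389 A, so P_out = 44.083 × 29.389 = 1295.5 W.
All ideal ⇒ P_in = P_out, so I_supply = 1295.5/240 = 5.40 A.

I_supply ≈ 5.40 A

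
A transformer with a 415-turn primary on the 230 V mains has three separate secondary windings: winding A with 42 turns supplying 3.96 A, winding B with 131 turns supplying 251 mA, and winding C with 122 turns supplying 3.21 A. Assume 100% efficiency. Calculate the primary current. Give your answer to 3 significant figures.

V_A = 230 × 42/415 = 23.277 V; V_B = 230 × 131/415 = 72.602 V; V_C = 230 × 122/415 = 67.614 V.
P_out = V_A I_A + V_B I_B + V_C I_C = 23.277×3.96 + 72.602×0.251 + 67.614×3.21 = 92.177 + 18.223 + 217.04 = 327.44 W.
Ideal ⇒ P_in = P_out, so I_p = P_out/V_p = 327.44/230 = 1.42 A.

I_p ≈ 1.42 A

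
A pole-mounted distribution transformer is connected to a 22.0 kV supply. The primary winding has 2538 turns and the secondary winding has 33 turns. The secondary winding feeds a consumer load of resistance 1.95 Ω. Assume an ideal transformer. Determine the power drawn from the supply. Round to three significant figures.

V_s = V_p × N_s/N_p = 22000 × 33/2538 = 286.05 V.
I_s = V_s/R = 286.05/1.95 = 146.69 A.
I_p = I_s × N_s/N_p = 146.69 × 33/2538 = 1.9074 A.
P = V_p I_p = 22000 × 1.9074 = 42000 W.

P ≈ 42000 W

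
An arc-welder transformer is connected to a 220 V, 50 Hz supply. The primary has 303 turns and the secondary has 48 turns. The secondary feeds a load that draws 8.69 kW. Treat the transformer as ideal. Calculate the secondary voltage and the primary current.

V_s ≈ 34.9 V, I_p ≈ 39.5 A

V_s = V_p × N_s/N_p = 220 × 48/303 = 34.851 V.
I_s = P/V_s = 8690/34.851 = 249.34 A.
I_p = I_s × N_s/N_p = 249.34 × 48/303 = 39.5 A.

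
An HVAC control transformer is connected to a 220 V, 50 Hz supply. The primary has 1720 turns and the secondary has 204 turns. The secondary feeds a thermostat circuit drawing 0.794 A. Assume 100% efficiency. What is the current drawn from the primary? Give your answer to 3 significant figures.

I_p ≈ 0.0942 A

For an ideal transformer I_p N_p = I_s N_s, so I_p = 0.794 × 204/1720 = 0.0942 A.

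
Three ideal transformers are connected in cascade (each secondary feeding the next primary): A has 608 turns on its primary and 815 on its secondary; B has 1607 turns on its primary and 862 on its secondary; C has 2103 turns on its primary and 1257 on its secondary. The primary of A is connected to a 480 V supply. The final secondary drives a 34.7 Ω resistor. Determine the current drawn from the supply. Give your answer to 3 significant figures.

After A: V = 480.00 × 815/608 = 643.42 V.
After B: V = 643.42 × 862/1607 = 345.13 V.
After C: V = 345.13 × 1257/2103 = 206.29 V.
I_load = 206.29/34.7 = 5.9450 A, so P_out = 206.29 × 5.9450 = 1226.4 W.
All ideal ⇒ P_in = P_out, so I_supply = 1226.4/480 = 2.56 A.

I_supply ≈ 2.56 A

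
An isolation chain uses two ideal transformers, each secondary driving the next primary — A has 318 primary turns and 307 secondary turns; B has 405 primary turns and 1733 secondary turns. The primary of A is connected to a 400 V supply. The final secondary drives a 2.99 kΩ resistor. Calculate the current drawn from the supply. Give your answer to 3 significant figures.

Secondary of A: V = 400.00 × 307/318 = 386.16 V.
Secondary of B: V = 386.16 × 1733/405 = 1652.4 V.
I_load = 1652.4/2990 = 0.55264 A, so P_out = 1652.4 × 0.55264 = 913.18 W.
All ideal ⇒ P_in = P_out, so I_supply = 913.18/400 = 2.28 A.

I_supply ≈ 2.28 A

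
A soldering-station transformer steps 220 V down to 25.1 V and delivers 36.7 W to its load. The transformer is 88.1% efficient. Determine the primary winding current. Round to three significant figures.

I_p ≈ 0.189 A

P_in = P_out/η = 36.7/0.881 = 41.657 W.
I_p = P_in/V_p = 41.657/220 = 0.189 A.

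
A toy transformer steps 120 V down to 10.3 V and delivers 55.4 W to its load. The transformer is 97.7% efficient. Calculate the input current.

P_in = P_out/η = 55.4/0.977 = 56.704 W.
I_in = P_in/V_in = 56.704/120 = 0.473 A.

I_in ≈ 0.473 A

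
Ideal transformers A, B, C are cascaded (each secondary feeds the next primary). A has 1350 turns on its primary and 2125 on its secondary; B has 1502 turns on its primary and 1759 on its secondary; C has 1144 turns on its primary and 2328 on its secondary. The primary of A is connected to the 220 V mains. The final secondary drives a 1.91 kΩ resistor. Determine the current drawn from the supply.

After A: V = 220.00 × 2125/1350 = 346.30 V.
After B: V = 346.30 × 1759/1502 = 405.55 V.
After C: V = 405.55 × 2328/1144 = 825.28 V.
I_load = 825.28/1910 = 0.43208 A, so P_out = 825.28 × 0.43208 = 356.59 W.
All ideal ⇒ P_in = P_out, so I_supply = 356.59/220 = 1.62 A.

I_supply ≈ 1.62 A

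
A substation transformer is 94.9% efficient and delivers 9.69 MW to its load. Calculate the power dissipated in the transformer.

P_in = P_out/η = 9.69×10^6/0.949 = 1.02107×10^7 W.
P_loss = P_in − P_out = 1.02107×10^7 − 9.69×10^6 = 521000 W.

P_loss ≈ 521000 W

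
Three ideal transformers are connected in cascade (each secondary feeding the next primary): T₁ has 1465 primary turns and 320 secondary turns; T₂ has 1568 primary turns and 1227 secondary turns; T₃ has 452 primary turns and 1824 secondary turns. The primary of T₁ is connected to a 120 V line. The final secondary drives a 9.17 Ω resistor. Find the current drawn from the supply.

After T₁: V = 120.00 × 320/1465 = 26.212 V.
After T₂: V = 26.212 × 1227/1568 = 20.511 V.
After T₃: V = 20.511 × 1824/452 = 82.771 V.
I_load = 82.771/9.17 = 9.0263 A, so P_out = 82.771 × 9.0263 = 747.12 W.
All ideal ⇒ P_in = P_out, so I_supply = 747.12/120 = 6.23 A.

I_supply ≈ 6.23 A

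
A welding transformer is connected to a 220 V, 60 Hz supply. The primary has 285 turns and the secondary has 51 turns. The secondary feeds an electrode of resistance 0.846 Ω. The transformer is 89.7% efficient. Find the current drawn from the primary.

I_p ≈ 9.28 A

V_s = 220 × 51/285 = 39.368 V.
I_s = V_s/R = 39.368/0.846 = 46.535 A.
P_out = V_s I_s = 39.368 × 46.535 = 1832.0 W.
P_in = P_out/η = 1832.0/0.897 = 2042.4 W.
I_p = P_in/V_p = 2042.4/220 = 9.28 A.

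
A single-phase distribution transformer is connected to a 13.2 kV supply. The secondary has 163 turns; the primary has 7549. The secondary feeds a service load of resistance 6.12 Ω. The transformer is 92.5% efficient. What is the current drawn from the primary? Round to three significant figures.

I_p ≈ 1.09 A

V_s = 13200 × 163/7549 = 285.02 V.
I_s = V_s/R = 285.02/6.12 = 46.572 A.
P_out = V_s I_s = 285.02 × 46.572 = 13274 W.
P_in = P_out/η = 13274/0.925 = 14350 W.
I_p = P_in/V_p = 14350/13200 = 1.09 A.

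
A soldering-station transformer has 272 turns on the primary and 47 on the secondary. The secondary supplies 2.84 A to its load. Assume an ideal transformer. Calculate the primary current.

I_p ≈ 0.491 A

For an ideal transformer I_p/I_s = N_s/N_p, so I_p = 2.84 × 47/272 = 0.491 A.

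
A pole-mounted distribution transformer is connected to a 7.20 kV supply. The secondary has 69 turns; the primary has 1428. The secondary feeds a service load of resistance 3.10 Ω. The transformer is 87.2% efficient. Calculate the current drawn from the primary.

V_s = 7200 × 69/1428 = 347.90 V.
I_s = V_s/R = 347.90/3.10 = 112.23 A.
P_out = V_s I_s = 347.90 × 112.23 = 39043 W.
P_in = P_out/η = 39043/0.872 = 44774 W.
I_p = P_in/V_p = 44774/7200 = 6.22 A.

I_p ≈ 6.22 A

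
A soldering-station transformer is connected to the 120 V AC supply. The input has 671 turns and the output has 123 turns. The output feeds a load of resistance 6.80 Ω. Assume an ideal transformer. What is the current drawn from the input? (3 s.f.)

V_out = V_in × N_out/N_in = 120 × 123/671 = 21.997 V.
I_out = V_out/R = 21.997/6.80 = 3.2349 A.
For an ideal transformer I_in N_in = I_out N_out, so I_in = 3.2349 × 123/671 = 0.593 A.

I_in ≈ 0.593 A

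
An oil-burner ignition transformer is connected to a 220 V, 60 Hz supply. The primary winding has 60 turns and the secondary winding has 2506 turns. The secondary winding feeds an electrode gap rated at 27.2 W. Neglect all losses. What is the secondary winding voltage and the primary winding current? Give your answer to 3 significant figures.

V_s ≈ 9190 V, I_p ≈ 0.124 A

V_s = V_p × N_s/N_p = 220 × 2506/60 = 9188.7 V.
I_s = P/V_s = 27.2/9188.7 = 0.0029602 A.
I_p = I_s × N_s/N_p = 0.0029602 × 2506/60 = 0.124 A.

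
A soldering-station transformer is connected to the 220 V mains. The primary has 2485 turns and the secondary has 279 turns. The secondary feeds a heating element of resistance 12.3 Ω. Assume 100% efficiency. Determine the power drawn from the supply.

V_s = V_p × N_s/N_p = 220 × 279/2485 = 24.700 V.
I_s = V_s/R = 24.700/12.3 = 2.0081 A.
I_p = I_s × N_s/N_p = 2.0081 × 279/2485 = 0.22546 A.
P = V_p I_p = 220 × 0.22546 = 49.6 W.

P ≈ 49.6 W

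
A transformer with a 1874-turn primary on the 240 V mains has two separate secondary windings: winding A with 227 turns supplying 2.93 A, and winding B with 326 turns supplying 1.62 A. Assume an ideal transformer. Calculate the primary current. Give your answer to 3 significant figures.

I_p ≈ 0.637 A

V_A = 240 × 227/1874 = 29.072 V; V_B = 240 × 326/1874 = 41.750 V.
P_out = V_A I_A + V_B I_B = 29.072×2.93 + 41.750×1.62 = 85.180 + 67.635 = 152.81 W.
Ideal ⇒ P_in = P_out, so I_p = P_out/V_p = 152.81/240 = 0.637 A.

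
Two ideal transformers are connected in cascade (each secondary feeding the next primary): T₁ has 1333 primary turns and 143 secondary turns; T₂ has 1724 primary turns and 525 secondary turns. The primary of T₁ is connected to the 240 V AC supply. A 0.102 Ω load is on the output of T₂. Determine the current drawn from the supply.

I_supply ≈ 2.51 A

Secondary of T₁: V = 240.00 × 143/1333 = 25.746 V.
Secondary of T₂: V = 25.746 × 525/1724 = 7.8404 V.
I_load = 7.8404/0.102 = 76.867 A, so P_out = 7.8404 × 76.867 = 602.67 W.
All ideal ⇒ P_in = P_out, so I_supply = 602.67/240 = 2.51 A.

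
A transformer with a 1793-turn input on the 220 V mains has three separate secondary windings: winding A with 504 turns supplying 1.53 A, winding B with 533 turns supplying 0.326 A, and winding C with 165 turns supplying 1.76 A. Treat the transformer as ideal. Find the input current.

I_in ≈ 0.689 A

V_A = 220 × 504/1793 = 61.840 V; V_B = 220 × 533/1793 = 65.399 V; V_C = 220 × 165/1793 = 20.245 V.
P_out = V_A I_A + V_B I_B + V_C I_C = 61.840×1.53 + 65.399×0.326 + 20.245×1.76 = 94.616 + 21.320 + 35.632 = 151.57 W.
Ideal ⇒ P_in = P_out, so I_in = P_out/V_in = 151.57/220 = 0.689 A.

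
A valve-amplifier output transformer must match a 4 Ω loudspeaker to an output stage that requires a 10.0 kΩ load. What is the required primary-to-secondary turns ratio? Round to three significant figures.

N_p/N_s ≈ 50.0

Z_p/Z_s = (N_p/N_s)², so N_p/N_s = √(10000/4) = √2500 = 50.0.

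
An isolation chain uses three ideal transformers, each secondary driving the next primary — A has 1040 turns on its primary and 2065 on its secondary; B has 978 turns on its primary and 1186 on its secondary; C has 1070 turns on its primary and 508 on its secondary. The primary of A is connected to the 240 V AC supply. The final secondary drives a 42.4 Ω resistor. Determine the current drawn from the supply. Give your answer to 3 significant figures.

Secondary of A: V = 240.00 × 2065/1040 = 476.54 V.
Secondary of B: V = 476.54 × 1186/978 = 577.89 V.
Secondary of C: V = 577.89 × 508/1070 = 274.36 V.
I_load = 274.36/42.4 = 6.4708 A, so P_out = 274.36 × 6.4708 = 1775.3 W.
All ideal ⇒ P_in = P_out, so I_supply = 1775.3/240 = 7.40 A.

I_supply ≈ 7.40 A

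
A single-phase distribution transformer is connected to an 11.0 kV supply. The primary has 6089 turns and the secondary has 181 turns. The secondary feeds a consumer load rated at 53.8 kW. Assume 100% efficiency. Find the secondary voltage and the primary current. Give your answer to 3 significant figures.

V_s ≈ 327 V, I_p ≈ 4.89 A

V_s = V_p × N_s/N_p = 11000 × 181/6089 = 326.98 V.
I_s = P/V_s = 53800/326.98 = 164.53 A.
I_p = I_s × N_s/N_p = 164.53 × 181/6089 = 4.89 A.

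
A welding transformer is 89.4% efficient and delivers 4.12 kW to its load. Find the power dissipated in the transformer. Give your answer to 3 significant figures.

P_loss ≈ 489 W

P_in = P_out/η = 4120/0.894 = 4608.50 W.
P_loss = P_in − P_out = 4608.50 − 4120 = 489 W.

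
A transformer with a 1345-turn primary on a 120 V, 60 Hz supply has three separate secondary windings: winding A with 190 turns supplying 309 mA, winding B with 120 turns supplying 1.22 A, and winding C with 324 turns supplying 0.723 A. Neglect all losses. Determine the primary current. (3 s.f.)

V_A = 120 × 190/1345 = 16.952 V; V_B = 120 × 120/1345 = 10.706 V; V_C = 120 × 324/1345 = 28.907 V.
P_out = V_A I_A + V_B I_B + V_C I_C = 16.952×0.309 + 10.706×1.22 + 28.907×0.723 = 5.2381 + 13.062 + 20.900 = 39.200 W.
Ideal ⇒ P_in = P_out, so I_p = P_out/V_p = 39.200/120 = 0.327 A.

I_p ≈ 0.327 A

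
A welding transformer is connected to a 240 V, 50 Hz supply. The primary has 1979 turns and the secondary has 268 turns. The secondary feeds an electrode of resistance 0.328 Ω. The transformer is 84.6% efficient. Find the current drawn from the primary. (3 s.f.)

I_p ≈ 15.9 A

V_s = 240 × 268/1979 = 32.501 V.
I_s = V_s/R = 32.501/0.328 = 99.089 A.
P_out = V_s I_s = 32.501 × 99.089 = 3220.5 W.
P_in = P_out/η = 3220.5/0.846 = 3806.8 W.
I_p = P_in/V_p = 3806.8/240 = 15.9 A.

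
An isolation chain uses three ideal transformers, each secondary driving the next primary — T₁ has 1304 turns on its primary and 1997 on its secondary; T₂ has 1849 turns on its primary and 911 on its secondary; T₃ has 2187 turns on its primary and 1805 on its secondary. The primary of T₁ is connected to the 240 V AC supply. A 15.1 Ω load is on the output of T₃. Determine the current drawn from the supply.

After T₁: V = 240.00 × 1997/1304 = 367.55 V.
After T₂: V = 367.55 × 911/1849 = 181.09 V.
After T₃: V = 181.09 × 1805/2187 = 149.46 V.
I_load = 149.46/15.1 = 9.8979 A, so P_out = 149.46 × 9.8979 = 1479.3 W.
All ideal ⇒ P_in = P_out, so I_supply = 1479.3/240 = 6.16 A.

I_supply ≈ 6.16 A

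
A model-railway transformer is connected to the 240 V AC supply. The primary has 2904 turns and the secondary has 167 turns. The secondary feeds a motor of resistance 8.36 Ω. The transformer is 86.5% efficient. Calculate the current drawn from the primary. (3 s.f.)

I_p ≈ 0.110 A

V_s = 240 × 167/2904 = 13.802 V.
I_s = V_s/R = 13.802/8.36 = 1.6509 A.
P_out = V_s I_s = 13.802 × 1.6509 = 22.785 W.
P_in = P_out/η = 22.785/0.865 = 26.341 W.
I_p = P_in/V_p = 26.341/240 = 0.110 A.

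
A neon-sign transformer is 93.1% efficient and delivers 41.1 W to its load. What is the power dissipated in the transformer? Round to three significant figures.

P_loss ≈ 3.05 W

P_in = P_out/η = 41.1/0.931 = 44.1461 W.
P_loss = P_in − P_out = 44.1461 − 41.1 = 3.05 W.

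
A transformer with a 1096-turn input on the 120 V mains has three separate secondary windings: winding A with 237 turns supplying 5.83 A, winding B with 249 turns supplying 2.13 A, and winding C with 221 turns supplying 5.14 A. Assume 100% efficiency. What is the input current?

V_A = 120 × 237/1096 = 25.949 V; V_B = 120 × 249/1096 = 27.263 V; V_C = 120 × 221/1096 = 24.197 V.
P_out = V_A I_A + V_B I_B + V_C I_C = 25.949×5.83 + 27.263×2.13 + 24.197×5.14 = 151.28 + 58.070 + 124.37 = 333.72 W.
Ideal ⇒ P_in = P_out, so I_in = P_out/V_in = 333.72/120 = 2.78 A.

I_in ≈ 2.78 A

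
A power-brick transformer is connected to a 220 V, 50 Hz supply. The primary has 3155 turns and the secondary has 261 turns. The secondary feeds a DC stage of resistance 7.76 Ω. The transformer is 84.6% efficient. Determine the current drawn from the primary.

V_s = 220 × 261/3155 = 18.200 V.
I_s = V_s/R = 18.200/7.76 = 2.3453 A.
P_out = V_s I_s = 18.200 × 2.3453 = 42.684 W.
P_in = P_out/η = 42.684/0.846 = 50.454 W.
I_p = P_in/V_p = 50.454/220 = 0.229 A.

I_p ≈ 0.229 A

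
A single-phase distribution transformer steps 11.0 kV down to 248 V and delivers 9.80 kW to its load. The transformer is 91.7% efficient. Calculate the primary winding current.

P_in = P_out/η = 9800/0.917 = 10687 W.
I_p = P_in/V_p = 10687/11000 = 0.972 A.

I_p ≈ 0.972 A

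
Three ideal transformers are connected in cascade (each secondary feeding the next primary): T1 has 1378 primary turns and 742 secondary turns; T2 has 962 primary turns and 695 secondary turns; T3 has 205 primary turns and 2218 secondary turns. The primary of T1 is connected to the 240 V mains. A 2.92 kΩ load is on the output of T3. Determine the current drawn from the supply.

I_supply ≈ 1.46 A

After T1: V = 240.00 × 742/1378 = 129.23 V.
After T2: V = 129.23 × 695/962 = 93.363 V.
After T3: V = 93.363 × 2218/205 = 1010.1 V.
I_load = 1010.1/2920 = 0.34594 A, so P_out = 1010.1 × 0.34594 = 349.45 W.
All ideal ⇒ P_in = P_out, so I_supply = 349.45/240 = 1.46 A.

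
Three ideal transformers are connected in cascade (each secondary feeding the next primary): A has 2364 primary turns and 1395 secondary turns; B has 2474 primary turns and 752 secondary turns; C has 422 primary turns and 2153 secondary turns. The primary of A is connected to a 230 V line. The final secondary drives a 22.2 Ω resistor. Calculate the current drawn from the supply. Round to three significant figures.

I_supply ≈ 8.68 A

After A: V = 230.00 × 1395/2364 = 135.72 V.
After B: V = 135.72 × 752/2474 = 41.255 V.
After C: V = 41.255 × 2153/422 = 210.48 V.
I_load = 210.48/22.2 = 9.4809 A, so P_out = 210.48 × 9.4809 = 1995.5 W.
All ideal ⇒ P_in = P_out, so I_supply = 1995.5/230 = 8.68 A.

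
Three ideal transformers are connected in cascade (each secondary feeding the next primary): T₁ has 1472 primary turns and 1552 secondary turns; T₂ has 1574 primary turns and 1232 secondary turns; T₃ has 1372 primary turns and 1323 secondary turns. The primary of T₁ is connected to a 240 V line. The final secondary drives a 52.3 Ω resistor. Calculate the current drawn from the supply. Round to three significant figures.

I_supply ≈ 2.91 A

Secondary of T₁: V = 240.00 × 1552/1472 = 253.04 V.
Secondary of T₂: V = 253.04 × 1232/1574 = 198.06 V.
Secondary of T₃: V = 198.06 × 1323/1372 = 190.99 V.
I_load = 190.99/52.3 = 3.6518 A, so P_out = 190.99 × 3.6518 = 697.45 W.
All ideal ⇒ P_in = P_out, so I_supply = 697.45/240 = 2.91 A.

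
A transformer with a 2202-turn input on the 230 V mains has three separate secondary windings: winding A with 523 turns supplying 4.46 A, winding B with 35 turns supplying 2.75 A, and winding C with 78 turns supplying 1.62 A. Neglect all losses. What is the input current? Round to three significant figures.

V_A = 230 × 523/2202 = 54.628 V; V_B = 230 × 35/2202 = 3.6558 V; V_C = 230 × 78/2202 = 8.1471 V.
P_out = V_A I_A + V_B I_B + V_C I_C = 54.628×4.46 + 3.6558×2.75 + 8.1471×1.62 = 243.64 + 10.053 + 13.198 = 266.89 W.
Ideal ⇒ P_in = P_out, so I_in = P_out/V_in = 266.89/230 = 1.16 A.

I_in ≈ 1.16 A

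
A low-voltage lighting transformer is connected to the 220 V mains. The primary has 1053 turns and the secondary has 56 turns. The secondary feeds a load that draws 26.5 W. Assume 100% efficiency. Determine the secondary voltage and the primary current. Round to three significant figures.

V_s = V_p × N_s/N_p = 220 × 56/1053 = 11.700 V.
I_s = P/V_s = 26.5/11.700 = 2.2650 A.
I_p = I_s × N_s/N_p = 2.2650 × 56/1053 = 0.120 A.

V_s ≈ 11.7 V, I_p ≈ 0.120 A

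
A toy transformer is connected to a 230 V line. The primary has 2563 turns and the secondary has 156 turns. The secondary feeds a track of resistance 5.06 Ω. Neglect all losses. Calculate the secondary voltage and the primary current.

V_s ≈ 14.0 V, I_p ≈ 0.168 A

V_s = V_p × N_s/N_p = 230 × 156/2563 = 13.999 V.
I_s = V_s/R = 13.999/5.06 = 2.7666 A.
I_p = I_s × N_s/N_p = 2.7666 × 156/2563 = 0.168 A.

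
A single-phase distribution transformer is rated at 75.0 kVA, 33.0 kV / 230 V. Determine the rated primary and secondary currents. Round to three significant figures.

I_p ≈ 2.27 A, I_s ≈ 326 A

I_p = S/V_p = 75000/33000 = 2.27 A.
I_s = S/V_s = 75000/230 = 326 A.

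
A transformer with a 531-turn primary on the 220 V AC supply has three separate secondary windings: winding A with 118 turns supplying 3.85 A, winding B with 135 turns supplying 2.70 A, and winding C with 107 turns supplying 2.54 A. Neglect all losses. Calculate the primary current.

V_A = 220 × 118/531 = 48.889 V; V_B = 220 × 135/531 = 55.932 V; V_C = 220 × 107/531 = 44.331 V.
P_out = V_A I_A + V_B I_B + V_C I_C = 48.889×3.85 + 55.932×2.70 + 44.331×2.54 = 188.22 + 151.02 + 112.60 = 451.84 W.
Ideal ⇒ P_in = P_out, so I_p = P_out/V_p = 451.84/220 = 2.05 A.

I_p ≈ 2.05 A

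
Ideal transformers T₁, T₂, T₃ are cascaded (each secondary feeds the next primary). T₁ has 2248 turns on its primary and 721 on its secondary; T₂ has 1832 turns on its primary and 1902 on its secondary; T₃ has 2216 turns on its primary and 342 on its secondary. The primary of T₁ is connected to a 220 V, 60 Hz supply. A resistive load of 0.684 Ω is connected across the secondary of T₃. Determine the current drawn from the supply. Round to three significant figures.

I_supply ≈ 0.849 A

After T₁: V = 220.00 × 721/2248 = 70.560 V.
After T₂: V = 70.560 × 1902/1832 = 73.257 V.
After T₃: V = 73.257 × 342/2216 = 11.306 V.
I_load = 11.306/0.684 = 16.529 A, so P_out = 11.306 × 16.529 = 186.87 W.
All ideal ⇒ P_in = P_out, so I_supply = 186.87/220 = 0.849 A.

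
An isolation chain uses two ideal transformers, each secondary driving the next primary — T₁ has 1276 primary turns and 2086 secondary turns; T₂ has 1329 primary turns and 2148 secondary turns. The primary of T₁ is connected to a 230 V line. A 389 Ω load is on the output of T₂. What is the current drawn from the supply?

I_supply ≈ 4.13 A

Secondary of T₁: V = 230.00 × 2086/1276 = 376.00 V.
Secondary of T₂: V = 376.00 × 2148/1329 = 607.72 V.
I_load = 607.72/389 = 1.5623 A, so P_out = 607.72 × 1.5623 = 949.41 W.
All ideal ⇒ P_in = P_out, so I_supply = 949.41/230 = 4.13 A.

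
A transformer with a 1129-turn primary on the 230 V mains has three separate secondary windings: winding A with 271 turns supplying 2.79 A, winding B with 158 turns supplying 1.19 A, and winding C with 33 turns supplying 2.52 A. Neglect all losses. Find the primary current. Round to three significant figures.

V_A = 230 × 271/1129 = 55.208 V; V_B = 230 × 158/1129 = 32.188 V; V_C = 230 × 33/1129 = 6.7228 V.
P_out = V_A I_A + V_B I_B + V_C I_C = 55.208×2.79 + 32.188×1.19 + 6.7228×2.52 = 154.03 + 38.303 + 16.941 = 209.28 W.
Ideal ⇒ P_in = P_out, so I_p = P_out/V_p = 209.28/230 = 0.910 A.

I_p ≈ 0.910 A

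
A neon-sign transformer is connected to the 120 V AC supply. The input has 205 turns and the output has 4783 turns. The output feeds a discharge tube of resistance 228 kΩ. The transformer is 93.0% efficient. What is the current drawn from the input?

I_in ≈ 0.308 A

V_out = 120 × 4783/205 = 2799.8 V.
I_out = V_out/R = 2799.8/228000 = 0.012280 A.
P_out = V_out I_out = 2799.8 × 0.012280 = 34.381 W.
P_in = P_out/η = 34.381/0.930 = 36.969 W.
I_in = P_in/V_in = 36.969/120 = 0.308 A.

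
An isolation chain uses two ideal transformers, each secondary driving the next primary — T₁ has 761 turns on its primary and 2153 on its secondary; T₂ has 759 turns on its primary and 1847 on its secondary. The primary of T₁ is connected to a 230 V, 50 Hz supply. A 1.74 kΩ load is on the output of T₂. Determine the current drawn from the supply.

After T₁: V = 230.00 × 2153/761 = 650.71 V.
After T₂: V = 650.71 × 1847/759 = 1583.5 V.
I_load = 1583.5/1740 = 0.91005 A, so P_out = 1583.5 × 0.91005 = 1441.0 W.
All ideal ⇒ P_in = P_out, so I_supply = 1441.0/230 = 6.27 A.

I_supply ≈ 6.27 A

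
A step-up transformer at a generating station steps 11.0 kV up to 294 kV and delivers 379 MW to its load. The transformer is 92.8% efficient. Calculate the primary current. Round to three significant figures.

I_p ≈ 37100 A

P_in = P_out/η = 3.79×10^8/0.928 = 4.0841×10^8 W.
I_p = P_in/V_p = 4.0841×10^8/11000 = 37100 A.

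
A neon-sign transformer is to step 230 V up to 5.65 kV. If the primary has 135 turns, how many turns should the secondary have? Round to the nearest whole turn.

N_s/N_p = V_s/V_p, so N_s = 135 × 5650/230 = 3316.3 ≈ 3316 turns.

N_s = 3316 turns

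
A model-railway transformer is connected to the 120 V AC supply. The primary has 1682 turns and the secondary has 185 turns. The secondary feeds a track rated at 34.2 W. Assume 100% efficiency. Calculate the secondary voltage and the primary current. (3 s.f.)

V_s = V_p × N_s/N_p = 120 × 185/1682 = 13.199 V.
I_s = P/V_s = 34.2/13.199 = 2.5912 A.
I_p = I_s × N_s/N_p = 2.5912 × 185/1682 = 0.285 A.

V_s ≈ 13.2 V, I_p ≈ 0.285 A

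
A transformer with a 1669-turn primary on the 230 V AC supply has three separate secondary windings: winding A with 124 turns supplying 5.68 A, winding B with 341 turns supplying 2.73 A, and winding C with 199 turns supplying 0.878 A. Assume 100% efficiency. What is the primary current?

V_A = 230 × 124/1669 = 17.088 V; V_B = 230 × 341/1669 = 46.992 V; V_C = 230 × 199/1669 = 27.424 V.
P_out = V_A I_A + V_B I_B + V_C I_C = 17.088×5.68 + 46.992×2.73 + 27.424×0.878 = 97.060 + 128.29 + 24.078 = 249.43 W.
Ideal ⇒ P_in = P_out, so I_p = P_out/V_p = 249.43/230 = 1.08 A.

I_p ≈ 1.08 A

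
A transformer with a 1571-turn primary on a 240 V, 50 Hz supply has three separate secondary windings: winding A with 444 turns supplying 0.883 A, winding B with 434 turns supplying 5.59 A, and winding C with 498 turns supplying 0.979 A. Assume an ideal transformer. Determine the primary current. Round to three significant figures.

V_A = 240 × 444/1571 = 67.829 V; V_B = 240 × 434/1571 = 66.302 V; V_C = 240 × 498/1571 = 76.079 V.
P_out = V_A I_A + V_B I_B + V_C I_C = 67.829×0.883 + 66.302×5.59 + 76.079×0.979 = 59.893 + 370.63 + 74.481 = 505.00 W.
Ideal ⇒ P_in = P_out, so I_p = P_out/V_p = 505.00/240 = 2.10 A.

I_p ≈ 2.10 A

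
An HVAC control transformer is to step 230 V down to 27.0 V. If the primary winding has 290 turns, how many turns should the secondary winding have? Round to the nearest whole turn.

N_s/N_p = V_s/V_p, so N_s = 290 × 27.0/230 = 34.0 ≈ 34 turns.

N_s = 34 turns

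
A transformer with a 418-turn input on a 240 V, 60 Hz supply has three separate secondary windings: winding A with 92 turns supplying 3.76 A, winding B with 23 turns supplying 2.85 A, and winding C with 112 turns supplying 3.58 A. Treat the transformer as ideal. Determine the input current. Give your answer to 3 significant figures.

I_in ≈ 1.94 A

V_A = 240 × 92/418 = 52.823 V; V_B = 240 × 23/418 = 13.206 V; V_C = 240 × 112/418 = 64.306 V.
P_out = V_A I_A + V_B I_B + V_C I_C = 52.823×3.76 + 13.206×2.85 + 64.306×3.58 = 198.61 + 37.636 + 230.22 = 466.47 W.
Ideal ⇒ P_in = P_out, so I_in = P_out/V_in = 466.47/240 = 1.94 A.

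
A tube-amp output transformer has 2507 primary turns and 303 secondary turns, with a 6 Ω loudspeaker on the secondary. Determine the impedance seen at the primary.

Z_p ≈ 411 Ω

Z_p = (N_p/N_s)² × Z_s = (2507/303)² × 6 = 411 Ω.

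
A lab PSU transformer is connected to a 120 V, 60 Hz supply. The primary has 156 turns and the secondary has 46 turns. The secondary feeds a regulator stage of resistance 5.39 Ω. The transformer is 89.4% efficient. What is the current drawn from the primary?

I_p ≈ 2.17 A

V_s = 120 × 46/156 = 35.385 V.
I_s = V_s/R = 35.385/5.39 = 6.5649 A.
P_out = V_s I_s = 35.385 × 6.5649 = 232.30 W.
P_in = P_out/η = 232.30/0.894 = 259.84 W.
I_p = P_in/V_p = 259.84/120 = 2.17 A.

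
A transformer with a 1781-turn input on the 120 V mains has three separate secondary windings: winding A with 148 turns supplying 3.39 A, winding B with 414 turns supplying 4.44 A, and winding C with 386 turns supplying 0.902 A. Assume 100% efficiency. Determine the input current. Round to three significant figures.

I_in ≈ 1.51 A

V_A = 120 × 148/1781 = 9.9719 V; V_B = 120 × 414/1781 = 27.894 V; V_C = 120 × 386/1781 = 26.008 V.
P_out = V_A I_A + V_B I_B + V_C I_C = 9.9719×3.39 + 27.894×4.44 + 26.008×0.902 = 33.805 + 123.85 + 23.459 = 181.12 W.
Ideal ⇒ P_in = P_out, so I_in = P_out/V_in = 181.12/120 = 1.51 A.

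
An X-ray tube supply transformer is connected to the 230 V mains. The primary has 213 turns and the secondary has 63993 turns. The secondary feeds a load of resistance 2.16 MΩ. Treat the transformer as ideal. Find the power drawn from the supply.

P ≈ 2210 W

V_s = V_p × N_s/N_p = 230 × 63993/213 = 69100 V.
I_s = V_s/R = 69100/(2.16×10^6) = 0.031991 A.
I_p = I_s × N_s/N_p = 0.031991 × 63993/213 = 9.6112 A.
P = V_p I_p = 230 × 9.6112 = 2210 W.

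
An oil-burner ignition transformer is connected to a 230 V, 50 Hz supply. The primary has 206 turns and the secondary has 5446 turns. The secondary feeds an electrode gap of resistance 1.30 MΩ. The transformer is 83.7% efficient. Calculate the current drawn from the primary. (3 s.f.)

V_s = 230 × 5446/206 = 6080.5 V.
I_s = V_s/R = 6080.5/(1.30×10^6) = 0.0046773 A.
P_out = V_s I_s = 6080.5 × 0.0046773 = 28.440 W.
P_in = P_out/η = 28.440/0.837 = 33.979 W.
I_p = P_in/V_p = 33.979/230 = 0.148 A.

I_p ≈ 0.148 A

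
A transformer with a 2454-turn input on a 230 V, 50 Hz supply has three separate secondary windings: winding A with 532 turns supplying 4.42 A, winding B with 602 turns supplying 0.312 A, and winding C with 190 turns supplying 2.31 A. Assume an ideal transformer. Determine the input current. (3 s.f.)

V_A = 230 × 532/2454 = 49.861 V; V_B = 230 × 602/2454 = 56.422 V; V_C = 230 × 190/2454 = 17.808 V.
P_out = V_A I_A + V_B I_B + V_C I_C = 49.861×4.42 + 56.422×0.312 + 17.808×2.31 = 220.39 + 17.604 + 41.136 = 279.13 W.
Ideal ⇒ P_in = P_out, so I_in = P_out/V_in = 279.13/230 = 1.21 A.

I_in ≈ 1.21 A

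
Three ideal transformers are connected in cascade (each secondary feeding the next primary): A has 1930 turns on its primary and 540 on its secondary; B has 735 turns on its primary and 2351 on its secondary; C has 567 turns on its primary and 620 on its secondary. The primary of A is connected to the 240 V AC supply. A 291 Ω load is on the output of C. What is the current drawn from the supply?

After A: V = 240.00 × 540/1930 = 67.150 V.
After B: V = 67.150 × 2351/735 = 214.79 V.
After C: V = 214.79 × 620/567 = 234.87 V.
I_load = 234.87/291 = 0.80710 A, so P_out = 234.87 × 0.80710 = 189.56 W.
All ideal ⇒ P_in = P_out, so I_supply = 189.56/240 = 0.790 A.

I_supply ≈ 0.790 A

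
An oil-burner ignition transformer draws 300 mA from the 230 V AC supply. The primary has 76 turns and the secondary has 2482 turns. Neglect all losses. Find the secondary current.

I_s/I_p = N_p/N_s, so I_s = 0.300 × 76/2482 = 0.00919 A.

I_s ≈ 0.00919 A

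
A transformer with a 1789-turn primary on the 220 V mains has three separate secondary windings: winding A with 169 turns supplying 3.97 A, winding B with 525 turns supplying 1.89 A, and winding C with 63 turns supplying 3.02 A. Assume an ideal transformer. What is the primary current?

V_A = 220 × 169/1789 = 20.783 V; V_B = 220 × 525/1789 = 64.561 V; V_C = 220 × 63/1789 = 7.7473 V.
P_out = V_A I_A + V_B I_B + V_C I_C = 20.783×3.97 + 64.561×1.89 + 7.7473×3.02 = 82.507 + 122.02 + 23.397 = 227.92 W.
Ideal ⇒ P_in = P_out, so I_p = P_out/V_p = 227.92/220 = 1.04 A.

I_p ≈ 1.04 A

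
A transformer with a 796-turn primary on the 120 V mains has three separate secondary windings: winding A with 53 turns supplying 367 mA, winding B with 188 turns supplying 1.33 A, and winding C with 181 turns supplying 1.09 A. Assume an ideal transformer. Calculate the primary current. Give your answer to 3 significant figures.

I_p ≈ 0.586 A

V_A = 120 × 53/796 = 7.9899 V; V_B = 120 × 188/796 = 28.342 V; V_C = 120 × 181/796 = 27.286 V.
P_out = V_A I_A + V_B I_B + V_C I_C = 7.9899×0.367 + 28.342×1.33 + 27.286×1.09 = 2.9323 + 37.694 + 29.742 = 70.369 W.
Ideal ⇒ P_in = P_out, so I_p = P_out/V_p = 70.369/120 = 0.586 A.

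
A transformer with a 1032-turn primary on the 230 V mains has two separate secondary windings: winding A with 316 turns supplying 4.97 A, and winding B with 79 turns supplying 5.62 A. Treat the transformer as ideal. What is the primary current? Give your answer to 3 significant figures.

I_p ≈ 1.95 A

V_A = 230 × 316/1032 = 70.426 V; V_B = 230 × 79/1032 = 17.607 V.
P_out = V_A I_A + V_B I_B = 70.426×4.97 + 17.607×5.62 = 350.02 + 98.949 = 448.97 W.
Ideal ⇒ P_in = P_out, so I_p = P_out/V_p = 448.97/230 = 1.95 A.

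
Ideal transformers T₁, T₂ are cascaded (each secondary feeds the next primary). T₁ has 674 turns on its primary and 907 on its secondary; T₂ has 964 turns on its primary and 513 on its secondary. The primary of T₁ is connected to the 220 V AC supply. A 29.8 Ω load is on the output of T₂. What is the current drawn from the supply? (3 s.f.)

I_supply ≈ 3.79 A

After T₁: V = 220.00 × 907/674 = 296.05 V.
After T₂: V = 296.05 × 513/964 = 157.55 V.
I_load = 157.55/29.8 = 5.2868 A, so P_out = 157.55 × 5.2868 = 832.92 W.
All ideal ⇒ P_in = P_out, so I_supply = 832.92/220 = 3.79 A.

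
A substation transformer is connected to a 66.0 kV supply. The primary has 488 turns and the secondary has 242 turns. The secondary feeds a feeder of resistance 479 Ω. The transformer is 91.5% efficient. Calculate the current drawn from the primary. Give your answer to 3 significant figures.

V_s = 66000 × 242/488 = 32730 V.
I_s = V_s/R = 32730/479 = 68.329 A.
P_out = V_s I_s = 32730 × 68.329 = 2.2364×10^6 W.
P_in = P_out/η = 2.2364×10^6/0.915 = 2.4441×10^6 W.
I_p = P_in/V_p = 2.4441×10^6/66000 = 37.0 A.

I_p ≈ 37.0 A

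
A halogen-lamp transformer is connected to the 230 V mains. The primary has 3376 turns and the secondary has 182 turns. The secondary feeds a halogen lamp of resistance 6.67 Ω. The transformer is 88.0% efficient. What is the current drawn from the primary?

I_p ≈ 0.114 A

V_s = 230 × 182/3376 = 12.399 V.
I_s = V_s/R = 12.399/6.67 = 1.8590 A.
P_out = V_s I_s = 12.399 × 1.8590 = 23.050 W.
P_in = P_out/η = 23.050/0.880 = 26.193 W.
I_p = P_in/V_p = 26.193/230 = 0.114 A.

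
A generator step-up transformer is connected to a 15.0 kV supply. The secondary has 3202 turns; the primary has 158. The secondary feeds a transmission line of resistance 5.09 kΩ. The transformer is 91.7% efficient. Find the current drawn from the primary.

V_s = 15000 × 3202/158 = 303990 V.
I_s = V_s/R = 303990/5090 = 59.722 A.
P_out = V_s I_s = 303990 × 59.722 = 1.8155×10^7 W.
P_in = P_out/η = 1.8155×10^7/0.917 = 1.9798×10^7 W.
I_p = P_in/V_p = 1.9798×10^7/15000 = 1320 A.

I_p ≈ 1320 A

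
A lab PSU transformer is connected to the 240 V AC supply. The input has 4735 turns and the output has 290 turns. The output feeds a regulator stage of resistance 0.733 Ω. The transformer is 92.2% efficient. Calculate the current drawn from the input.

I_in ≈ 1.33 A

V_out = 240 × 290/4735 = 14.699 V.
I_out = V_out/R = 14.699/0.733 = 20.053 A.
P_out = V_out I_out = 14.699 × 20.053 = 294.76 W.
P_in = P_out/η = 294.76/0.922 = 319.70 W.
I_in = P_in/V_in = 319.70/240 = 1.33 A.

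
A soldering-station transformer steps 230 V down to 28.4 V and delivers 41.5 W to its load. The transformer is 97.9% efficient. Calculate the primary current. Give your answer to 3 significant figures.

I_p ≈ 0.184 A

P_in = P_out/η = 41.5/0.979 = 42.390 W.
I_p = P_in/V_p = 42.390/230 = 0.184 A.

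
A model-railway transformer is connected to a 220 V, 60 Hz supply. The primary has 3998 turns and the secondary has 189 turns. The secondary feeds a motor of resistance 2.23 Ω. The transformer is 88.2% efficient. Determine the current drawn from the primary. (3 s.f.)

V_s = 220 × 189/3998 = 10.400 V.
I_s = V_s/R = 10.400/2.23 = 4.6638 A.
P_out = V_s I_s = 10.400 × 4.6638 = 48.504 W.
P_in = P_out/η = 48.504/0.882 = 54.993 W.
I_p = P_in/V_p = 54.993/220 = 0.250 A.

I_p ≈ 0.250 A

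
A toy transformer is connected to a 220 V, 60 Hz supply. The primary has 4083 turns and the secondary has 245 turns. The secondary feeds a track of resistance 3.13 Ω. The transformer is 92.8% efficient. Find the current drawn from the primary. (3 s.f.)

I_p ≈ 0.273 A

V_s = 220 × 245/4083 = 13.201 V.
I_s = V_s/R = 13.201/3.13 = 4.2176 A.
P_out = V_s I_s = 13.201 × 4.2176 = 55.677 W.
P_in = P_out/η = 55.677/0.928 = 59.997 W.
I_p = P_in/V_p = 59.997/220 = 0.273 A.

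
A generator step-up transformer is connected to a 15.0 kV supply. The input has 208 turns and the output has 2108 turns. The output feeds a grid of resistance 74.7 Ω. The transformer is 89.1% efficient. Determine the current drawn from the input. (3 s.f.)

V_out = 15000 × 2108/208 = 152020 V.
I_out = V_out/R = 152020/74.7 = 2035.1 A.
P_out = V_out I_out = 152020 × 2035.1 = 3.0937×10^8 W.
P_in = P_out/η = 3.0937×10^8/0.891 = 3.4722×10^8 W.
I_in = P_in/V_in = 3.4722×10^8/15000 = 23100 A.

I_in ≈ 23100 A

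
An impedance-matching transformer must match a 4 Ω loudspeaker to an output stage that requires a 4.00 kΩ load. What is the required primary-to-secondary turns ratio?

Z_p/Z_s = (N_p/N_s)², so N_p/N_s = √(4000/4) = √1000 = 31.6.

N_p/N_s ≈ 31.6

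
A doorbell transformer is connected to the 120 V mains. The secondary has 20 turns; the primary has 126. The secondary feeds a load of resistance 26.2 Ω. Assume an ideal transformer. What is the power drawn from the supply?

V_s = V_p × N_s/N_p = 120 × 20/126 = 19.048 V.
I_s = V_s/R = 19.048/26.2 = 0.72701 A.
I_p = I_s × N_s/N_p = 0.72701 × 20/126 = 0.11540 A.
P = V_p I_p = 120 × 0.11540 = 13.8 W.

P ≈ 13.8 W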